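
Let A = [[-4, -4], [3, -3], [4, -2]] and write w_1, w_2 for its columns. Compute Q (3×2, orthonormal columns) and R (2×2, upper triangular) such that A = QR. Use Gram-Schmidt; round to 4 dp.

e_1 = w_1/‖w_1‖ = (-4, 3, 4)/6.4031 = (-0.6247, 0.4685, 0.6247).
r_{12} = e_1·w_2 = -0.1562.
u_2 = w_2 + 0.1562·e_1 = (-4.0976, -2.9268, -1.9024).
‖u_2‖ = 5.3829, so e_2 = (-0.7612, -0.5437, -0.3534).

Q = [[-0.6247, -0.7612], [0.4685, -0.5437], [0.6247, -0.3534]], R = [[6.4031, -0.1562], [0.0000, 5.3829]]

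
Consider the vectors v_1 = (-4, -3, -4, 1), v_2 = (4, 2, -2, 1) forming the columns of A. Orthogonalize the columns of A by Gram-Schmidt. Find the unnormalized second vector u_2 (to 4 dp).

u_2 = (2.7619, 1.0714, -3.2381, 1.3095)

v_1 = (-4, -3, -4, 1); ‖v_1‖ = 6.4807, so q_1 = (-0.6172, -0.4629, -0.6172, 0.1543).
q_1·v_2 = (-0.6172)·4 + (-0.4629)·2 + (-0.6172)·(-2) + 0.1543·1 = -2.0059.
u_2 = v_2 + 2.0059·q_1 = (2.7619, 1.0714, -3.2381, 1.3095).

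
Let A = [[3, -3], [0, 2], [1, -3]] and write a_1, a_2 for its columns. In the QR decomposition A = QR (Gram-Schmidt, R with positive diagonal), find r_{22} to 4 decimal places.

e_1 = a_1/‖a_1‖ = (3, 0, 1)/3.1623 = (0.9487, 0.0000, 0.3162).
r_{12} = e_1·a_2 = -3.7947.
u_2 = a_2 + 3.7947·e_1 = (0.6000, 2.0000, -1.8000).
r_{22} = ‖u_2‖ = 2.7568.

r_{22} = 2.7568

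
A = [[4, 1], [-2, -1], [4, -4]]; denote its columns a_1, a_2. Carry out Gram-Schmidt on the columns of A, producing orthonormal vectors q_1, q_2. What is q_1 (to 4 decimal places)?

q_1 = a_1/‖a_1‖ = (4, -2, 4)/6.0000 = (0.6667, -0.3333, 0.6667).

q_1 = (0.6667, -0.3333, 0.6667)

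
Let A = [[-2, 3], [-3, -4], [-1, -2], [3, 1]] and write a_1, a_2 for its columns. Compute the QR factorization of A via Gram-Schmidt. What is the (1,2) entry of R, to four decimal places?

r_{12} = 2.2937

a_1 = (-2, -3, -1, 3); ‖a_1‖ = 4.7958, so q_1 = (-0.4170, -0.6255, -0.2085, 0.6255).
r_{12} = q_1·a_2 = 2.2937.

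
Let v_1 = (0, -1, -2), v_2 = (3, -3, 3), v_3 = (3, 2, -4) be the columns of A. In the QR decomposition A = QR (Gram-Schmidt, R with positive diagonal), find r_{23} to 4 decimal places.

v_1 = (0, -1, -2); ‖v_1‖ = 2.2361, so q_1 = (0.0000, -0.4472, -0.8944).
q_1·v_2 = 0.0000·3 + (-0.4472)·(-3) + (-0.8944)·3 = -1.3416.
u_2 = v_2 + 1.3416·q_1 = (3.0000, -3.6000, 1.8000).
‖u_2‖ = 5.0200, so q_2 = (0.5976, -0.7171, 0.3586).
r_{23} = q_2·v_3 = -1.0757.

r_{23} = -1.0757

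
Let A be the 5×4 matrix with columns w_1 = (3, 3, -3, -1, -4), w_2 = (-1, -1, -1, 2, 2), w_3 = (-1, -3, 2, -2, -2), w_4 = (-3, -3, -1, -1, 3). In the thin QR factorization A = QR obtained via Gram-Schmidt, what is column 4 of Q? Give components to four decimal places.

e_4 = (-0.2880, 0.0199, -0.4962, -0.7376, 0.3555)

w_1 = (3, 3, -3, -1, -4); ‖w_1‖ = 6.6332, so e_1 = (0.4523, 0.4523, -0.4523, -0.1508, -0.6030).
e_1·w_2 = 0.4523·(-1) + 0.4523·(-1) + (-0.4523)·(-1) + (-0.1508)·2 + (-0.6030)·2 = -1.9598.
u_2 = w_2 + 1.9598·e_1 = (-0.1136, -0.1136, -1.8864, 1.7045, 0.8182).
‖u_2‖ = 2.6756, so e_2 = (-0.0425, -0.0425, -0.7050, 0.6371, 0.3058).
e_1·w_3 = 0.4523·(-1) + 0.4523·(-3) + (-0.4523)·2 + (-0.1508)·(-2) + (-0.6030)·(-2) = -1.2060; e_2·w_3 = (-0.0425)·(-1) + (-0.0425)·(-3) + (-0.7050)·2 + 0.6371·(-2) + 0.3058·(-2) = -3.1258.
u_3 = w_3 + 1.2060·e_1 + 3.1258·e_2 = (-0.5873, -2.5873, -0.7492, -0.1905, -1.7714).
‖u_3‖ = 3.2825, so e_3 = (-0.1789, -0.7882, -0.2282, -0.0580, -0.5397).
e_1·w_4 = 0.4523·(-3) + 0.4523·(-3) + (-0.4523)·(-1) + (-0.1508)·(-1) + (-0.6030)·3 = -3.9196; e_2·w_4 = (-0.0425)·(-3) + (-0.0425)·(-3) + (-0.7050)·(-1) + 0.6371·(-1) + 0.3058·3 = 1.2401; e_3·w_4 = (-0.1789)·(-3) + (-0.7882)·(-3) + (-0.2282)·(-1) + (-0.0580)·(-1) + (-0.5397)·3 = 1.5687.
u_4 = w_4 + 3.9196·e_1 − 1.2401·e_2 − 1.5687·e_3 = (-0.8939, 0.0619, -1.5404, -2.2899, 1.1037).
‖u_4‖ = 3.1044, so e_4 = (-0.2880, 0.0199, -0.4962, -0.7376, 0.3555).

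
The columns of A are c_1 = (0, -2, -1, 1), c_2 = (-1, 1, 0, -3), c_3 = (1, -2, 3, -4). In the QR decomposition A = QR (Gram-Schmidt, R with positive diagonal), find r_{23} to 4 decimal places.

e_1 = c_1/‖c_1‖ = (0, -2, -1, 1)/2.4495 = (0.0000, -0.8165, -0.4082, 0.4082).
r_{12} = e_1·c_2 = -2.0412.
u_2 = c_2 + 2.0412·e_1 = (-1.0000, -0.6667, -0.8333, -2.1667).
‖u_2‖ = 2.6141, so e_2 = (-0.3825, -0.2550, -0.3188, -0.8288).
r_{23} = e_2·c_3 = 2.4865.

r_{23} = 2.4865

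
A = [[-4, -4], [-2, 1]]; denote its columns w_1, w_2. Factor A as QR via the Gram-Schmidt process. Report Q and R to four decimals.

Q = [[-0.8944, -0.4472], [-0.4472, 0.8944]], R = [[4.4721, 3.1305], [0.0000, 2.6833]]

w_1 = (-4, -2); ‖w_1‖ = 4.4721, so q_1 = (-0.8944, -0.4472).
q_1·w_2 = (-0.8944)·(-4) + (-0.4472)·1 = 3.1305.
u_2 = w_2 − 3.1305·q_1 = (-1.2000, 2.4000).
‖u_2‖ = 2.6833, so q_2 = (-0.4472, 0.8944).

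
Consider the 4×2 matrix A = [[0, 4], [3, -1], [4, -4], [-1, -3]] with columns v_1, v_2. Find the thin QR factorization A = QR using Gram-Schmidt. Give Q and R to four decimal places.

v_1 = (0, 3, 4, -1); ‖v_1‖ = 5.0990, so q_1 = (0.0000, 0.5883, 0.7845, -0.1961).
q_1·v_2 = 0.0000·4 + 0.5883·(-1) + 0.7845·(-4) + (-0.1961)·(-3) = -3.1379.
u_2 = v_2 + 3.1379·q_1 = (4.0000, 0.8462, -1.5385, -3.6154).
‖u_2‖ = 5.6704, so q_2 = (0.7054, 0.1492, -0.2713, -0.6376).

Q = [[0.0000, 0.7054], [0.5883, 0.1492], [0.7845, -0.2713], [-0.1961, -0.6376]], R = [[5.0990, -3.1379], [0.0000, 5.6704]]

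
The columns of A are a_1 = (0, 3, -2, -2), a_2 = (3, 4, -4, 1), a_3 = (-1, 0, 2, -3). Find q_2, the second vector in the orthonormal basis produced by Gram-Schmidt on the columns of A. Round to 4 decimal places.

q_2 = (0.6263, 0.1719, -0.3930, 0.6509)

a_1 = (0, 3, -2, -2); ‖a_1‖ = 4.1231, so q_1 = (0.0000, 0.7276, -0.4851, -0.4851).
q_1·a_2 = 0.0000·3 + 0.7276·4 + (-0.4851)·(-4) + (-0.4851)·1 = 4.3656.
u_2 = a_2 − 4.3656·q_1 = (3.0000, 0.8235, -1.8824, 3.1176).
‖u_2‖ = 4.7897, so q_2 = (0.6263, 0.1719, -0.3930, 0.6509).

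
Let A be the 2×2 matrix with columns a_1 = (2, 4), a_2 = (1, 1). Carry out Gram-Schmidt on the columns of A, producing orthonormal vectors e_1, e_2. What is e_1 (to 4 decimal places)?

a_1 = (2, 4); ‖a_1‖ = 4.4721, so e_1 = (0.4472, 0.8944).

e_1 = (0.4472, 0.8944)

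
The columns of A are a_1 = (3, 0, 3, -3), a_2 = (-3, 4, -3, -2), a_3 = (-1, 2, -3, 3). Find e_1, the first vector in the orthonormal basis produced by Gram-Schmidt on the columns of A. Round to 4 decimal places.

a_1 = (3, 0, 3, -3); ‖a_1‖ = 5.1962, so e_1 = (0.5774, 0.0000, 0.5774, -0.5774).

e_1 = (0.5774, 0.0000, 0.5774, -0.5774)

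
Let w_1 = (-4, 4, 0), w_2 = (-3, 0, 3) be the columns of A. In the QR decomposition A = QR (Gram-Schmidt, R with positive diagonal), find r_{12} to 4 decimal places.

e_1 = w_1/‖w_1‖ = (-4, 4, 0)/5.6569 = (-0.7071, 0.7071, 0.0000).
r_{12} = e_1·w_2 = 2.1213.

r_{12} = 2.1213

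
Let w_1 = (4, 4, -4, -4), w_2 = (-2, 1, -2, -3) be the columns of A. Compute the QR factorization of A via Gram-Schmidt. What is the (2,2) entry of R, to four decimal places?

r_{22} = 3.7417

w_1 = (4, 4, -4, -4); ‖w_1‖ = 8.0000, so e_1 = (0.5000, 0.5000, -0.5000, -0.5000).
e_1·w_2 = 0.5000·(-2) + 0.5000·1 + (-0.5000)·(-2) + (-0.5000)·(-3) = 2.0000.
u_2 = w_2 − 2.0000·e_1 = (-3.0000, 0.0000, -1.0000, -2.0000).
r_{22} = ‖u_2‖ = 3.7417.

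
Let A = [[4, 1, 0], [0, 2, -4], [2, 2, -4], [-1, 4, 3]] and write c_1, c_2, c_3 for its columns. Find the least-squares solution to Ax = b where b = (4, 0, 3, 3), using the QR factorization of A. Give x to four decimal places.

q_1 = c_1/‖c_1‖ = (4, 0, 2, -1)/4.5826 = (0.8729, 0.0000, 0.4364, -0.2182).
r_{12} = q_1·c_2 = 0.8729.
u_2 = c_2 − 0.8729·q_1 = (0.2381, 2.0000, 1.6190, 4.1905).
‖u_2‖ = 4.9232, so q_2 = (0.0484, 0.4062, 0.3289, 0.8512).
r_{13} = q_1·c_3 = -2.4004; r_{23} = q_2·c_3 = -0.3869.
u_3 = c_3 + 2.4004·q_1 + 0.3869·q_2 = (2.1139, -3.8428, -2.8251, 2.8055).
‖u_3‖ = 5.9235, so q_3 = (0.3569, -0.6487, -0.4769, 0.4736).
Qᵀb = (4.1461, 3.7335, 1.4175).
Back-substitute: x_3 = 1.4175/5.9235 = 0.2393.
x_2 = (3.7335 + 0.3869·0.2393)/4.9232 = 0.7772.
x_1 = (4.1461 − 0.8729·0.7772 + 2.4004·0.2393)/4.5826 = 0.8821.

x = (0.8821, 0.7772, 0.2393)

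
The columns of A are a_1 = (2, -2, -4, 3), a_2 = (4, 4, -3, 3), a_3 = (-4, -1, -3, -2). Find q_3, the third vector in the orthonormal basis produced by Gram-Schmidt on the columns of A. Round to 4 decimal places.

q_3 = (-0.5815, 0.3076, -0.6828, -0.3177)

q_1 = a_1/‖a_1‖ = (2, -2, -4, 3)/5.7446 = (0.3482, -0.3482, -0.6963, 0.5222).
r_{12} = q_1·a_2 = 3.6556.
u_2 = a_2 − 3.6556·q_1 = (2.7273, 5.2727, -0.4545, 1.0909).
‖u_2‖ = 6.0528, so q_2 = (0.4506, 0.8711, -0.0751, 0.1802).
r_{13} = q_1·a_3 = 0.0000; r_{23} = q_2·a_3 = -2.8086.
u_3 = a_3 + 0.0000·q_1 + 2.8086·q_2 = (-2.7345, 1.4467, -3.2109, -1.4938).
‖u_3‖ = 4.7023, so q_3 = (-0.5815, 0.3076, -0.6828, -0.3177).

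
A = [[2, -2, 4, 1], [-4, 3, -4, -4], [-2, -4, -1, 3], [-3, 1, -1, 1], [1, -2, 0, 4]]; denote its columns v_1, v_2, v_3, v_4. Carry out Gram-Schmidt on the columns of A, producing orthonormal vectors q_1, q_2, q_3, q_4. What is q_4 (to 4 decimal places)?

q_4 = (-0.2290, -0.3271, -0.2612, 0.6535, 0.5876)

q_1 = v_1/‖v_1‖ = (2, -4, -2, -3, 1)/5.8310 = (0.3430, -0.6860, -0.3430, -0.5145, 0.1715).
r_{12} = q_1·v_2 = -2.2295.
u_2 = v_2 + 2.2295·q_1 = (-1.2353, 1.4706, -4.7647, -0.1471, -1.6176).
‖u_2‖ = 5.3879, so q_2 = (-0.2293, 0.2729, -0.8843, -0.0273, -0.3002).
r_{13} = q_1·v_3 = 4.9735; r_{23} = q_2·v_3 = -1.0972.
u_3 = v_3 − 4.9735·q_1 + 1.0972·q_2 = (2.0426, -0.2888, -0.2644, 1.5289, -1.1824).
‖u_3‖ = 2.8392, so q_3 = (0.7194, -0.1017, -0.0931, 0.5385, -0.4165).
r_{14} = q_1·v_4 = 2.2295; r_{24} = q_2·v_4 = -5.2023; r_{34} = q_3·v_4 = -0.2805.
u_4 = v_4 − 2.2295·q_1 + 5.2023·q_2 + 0.2805·q_3 = (-0.7557, -1.0792, -0.8620, 2.1561, 1.9389).
‖u_4‖ = 3.2995, so q_4 = (-0.2290, -0.3271, -0.2612, 0.6535, 0.5876).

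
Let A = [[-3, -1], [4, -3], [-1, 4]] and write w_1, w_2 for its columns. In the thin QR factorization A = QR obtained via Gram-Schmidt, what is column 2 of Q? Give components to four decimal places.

w_1 = (-3, 4, -1); ‖w_1‖ = 5.0990, so e_1 = (-0.5883, 0.7845, -0.1961).
e_1·w_2 = (-0.5883)·(-1) + 0.7845·(-3) + (-0.1961)·4 = -2.5495.
u_2 = w_2 + 2.5495·e_1 = (-2.5000, -1.0000, 3.5000).
‖u_2‖ = 4.4159, so e_2 = (-0.5661, -0.2265, 0.7926).

e_2 = (-0.5661, -0.2265, 0.7926)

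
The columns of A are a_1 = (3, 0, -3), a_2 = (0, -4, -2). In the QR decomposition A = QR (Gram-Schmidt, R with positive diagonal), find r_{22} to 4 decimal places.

r_{22} = 4.2426

a_1 = (3, 0, -3); ‖a_1‖ = 4.2426, so e_1 = (0.7071, 0.0000, -0.7071).
e_1·a_2 = 0.7071·0 + 0.0000·(-4) + (-0.7071)·(-2) = 1.4142.
u_2 = a_2 − 1.4142·e_1 = (-1.0000, -4.0000, -1.0000).
r_{22} = ‖u_2‖ = 4.2426.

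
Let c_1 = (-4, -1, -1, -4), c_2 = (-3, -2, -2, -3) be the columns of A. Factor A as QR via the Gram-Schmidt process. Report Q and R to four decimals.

Q = [[-0.6860, 0.1715], [-0.1715, -0.6860], [-0.1715, -0.6860], [-0.6860, 0.1715]], R = [[5.8310, 4.8020], [0.0000, 1.7150]]

e_1 = c_1/‖c_1‖ = (-4, -1, -1, -4)/5.8310 = (-0.6860, -0.1715, -0.1715, -0.6860).
r_{12} = e_1·c_2 = 4.8020.
u_2 = c_2 − 4.8020·e_1 = (0.2941, -1.1765, -1.1765, 0.2941).
‖u_2‖ = 1.7150, so e_2 = (0.1715, -0.6860, -0.6860, 0.1715).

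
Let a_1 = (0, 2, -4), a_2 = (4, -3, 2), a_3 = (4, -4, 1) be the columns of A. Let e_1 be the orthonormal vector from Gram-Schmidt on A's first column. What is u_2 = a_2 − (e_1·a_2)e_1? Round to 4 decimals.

u_2 = (4.0000, -1.6000, -0.8000)

a_1 = (0, 2, -4); ‖a_1‖ = 4.4721, so e_1 = (0.0000, 0.4472, -0.8944).
e_1·a_2 = 0.0000·4 + 0.4472·(-3) + (-0.8944)·2 = -3.1305.
u_2 = a_2 + 3.1305·e_1 = (4.0000, -1.6000, -0.8000).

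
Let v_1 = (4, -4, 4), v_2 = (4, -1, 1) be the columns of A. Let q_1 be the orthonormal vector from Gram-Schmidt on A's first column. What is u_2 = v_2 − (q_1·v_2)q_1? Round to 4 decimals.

v_1 = (4, -4, 4); ‖v_1‖ = 6.9282, so q_1 = (0.5774, -0.5774, 0.5774).
q_1·v_2 = 0.5774·4 + (-0.5774)·(-1) + 0.5774·1 = 3.4641.
u_2 = v_2 − 3.4641·q_1 = (2.0000, 1.0000, -1.0000).

u_2 = (2.0000, 1.0000, -1.0000)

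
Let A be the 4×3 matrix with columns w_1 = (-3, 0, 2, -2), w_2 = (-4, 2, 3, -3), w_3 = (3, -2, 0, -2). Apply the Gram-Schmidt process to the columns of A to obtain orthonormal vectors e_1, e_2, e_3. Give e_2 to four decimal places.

w_1 = (-3, 0, 2, -2); ‖w_1‖ = 4.1231, so e_1 = (-0.7276, 0.0000, 0.4851, -0.4851).
e_1·w_2 = (-0.7276)·(-4) + 0.0000·2 + 0.4851·3 + (-0.4851)·(-3) = 5.8209.
u_2 = w_2 − 5.8209·e_1 = (0.2353, 2.0000, 0.1765, -0.1765).
‖u_2‖ = 2.0292, so e_2 = (0.1160, 0.9856, 0.0870, -0.0870).

e_2 = (0.1160, 0.9856, 0.0870, -0.0870)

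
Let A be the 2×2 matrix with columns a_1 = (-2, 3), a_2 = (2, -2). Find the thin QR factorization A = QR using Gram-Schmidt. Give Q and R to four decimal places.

a_1 = (-2, 3); ‖a_1‖ = 3.6056, so q_1 = (-0.5547, 0.8321).
q_1·a_2 = (-0.5547)·2 + 0.8321·(-2) = -2.7735.
u_2 = a_2 + 2.7735·q_1 = (0.4615, 0.3077).
‖u_2‖ = 0.5547, so q_2 = (0.8321, 0.5547).

Q = [[-0.5547, 0.8321], [0.8321, 0.5547]], R = [[3.6056, -2.7735], [0.0000, 0.5547]]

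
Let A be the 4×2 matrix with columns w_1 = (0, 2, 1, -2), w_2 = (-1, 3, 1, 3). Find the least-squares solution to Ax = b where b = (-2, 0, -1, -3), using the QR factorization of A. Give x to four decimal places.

x = (0.6034, -0.4302)

q_1 = w_1/‖w_1‖ = (0, 2, 1, -2)/3.0000 = (0.0000, 0.6667, 0.3333, -0.6667).
r_{12} = q_1·w_2 = 0.3333.
u_2 = w_2 − 0.3333·q_1 = (-1.0000, 2.7778, 0.8889, 3.2222).
‖u_2‖ = 4.4597, so q_2 = (-0.2242, 0.6229, 0.1993, 0.7225).
Qᵀb = (1.6667, -1.9184).
Back-substitute: x_2 = -1.9184/4.4597 = -0.4302.
x_1 = (1.6667 − 0.3333·(-0.4302))/3.0000 = 0.6034.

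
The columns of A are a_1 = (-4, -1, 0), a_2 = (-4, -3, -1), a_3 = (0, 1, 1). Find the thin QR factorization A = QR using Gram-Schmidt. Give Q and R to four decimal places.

Q = [[-0.9701, 0.2156, 0.1111], [-0.2425, -0.8623, -0.4444], [0.0000, -0.4581, 0.8889]], R = [[4.1231, 4.6082, -0.2425], [0.0000, 2.1828, -1.3205], [0.0000, 0.0000, 0.4444]]

a_1 = (-4, -1, 0); ‖a_1‖ = 4.1231, so e_1 = (-0.9701, -0.2425, 0.0000).
e_1·a_2 = (-0.9701)·(-4) + (-0.2425)·(-3) + 0.0000·(-1) = 4.6082.
u_2 = a_2 − 4.6082·e_1 = (0.4706, -1.8824, -1.0000).
‖u_2‖ = 2.1828, so e_2 = (0.2156, -0.8623, -0.4581).
e_1·a_3 = (-0.9701)·0 + (-0.2425)·1 + 0.0000·1 = -0.2425; e_2·a_3 = 0.2156·0 + (-0.8623)·1 + (-0.4581)·1 = -1.3205.
u_3 = a_3 + 0.2425·e_1 + 1.3205·e_2 = (0.0494, -0.1975, 0.3951).
‖u_3‖ = 0.4444, so e_3 = (0.1111, -0.4444, 0.8889).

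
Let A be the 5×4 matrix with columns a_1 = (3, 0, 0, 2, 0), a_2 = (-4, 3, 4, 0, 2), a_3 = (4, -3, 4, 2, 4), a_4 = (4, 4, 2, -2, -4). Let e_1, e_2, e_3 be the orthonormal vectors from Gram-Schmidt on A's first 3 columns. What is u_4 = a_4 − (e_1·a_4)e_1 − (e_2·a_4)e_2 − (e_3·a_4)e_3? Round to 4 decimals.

a_1 = (3, 0, 0, 2, 0); ‖a_1‖ = 3.6056, so e_1 = (0.8321, 0.0000, 0.0000, 0.5547, 0.0000).
e_1·a_2 = 0.8321·(-4) + 0.0000·3 + 0.0000·4 + 0.5547·0 + 0.0000·2 = -3.3282.
u_2 = a_2 + 3.3282·e_1 = (-1.2308, 3.0000, 4.0000, 1.8462, 2.0000).
‖u_2‖ = 5.8244, so e_2 = (-0.2113, 0.5151, 0.6868, 0.3170, 0.3434).
e_1·a_3 = 0.8321·4 + 0.0000·(-3) + 0.0000·4 + 0.5547·2 + 0.0000·4 = 4.4376; e_2·a_3 = (-0.2113)·4 + 0.5151·(-3) + 0.6868·4 + 0.3170·2 + 0.3434·4 = 2.3641.
u_3 = a_3 − 4.4376·e_1 − 2.3641·e_2 = (0.8073, -4.2177, 2.3764, -1.2109, 3.1882).
‖u_3‖ = 5.9765, so e_3 = (0.1351, -0.7057, 0.3976, -0.2026, 0.5335).
e_1·a_4 = 0.8321·4 + 0.0000·4 + 0.0000·2 + 0.5547·(-2) + 0.0000·(-4) = 2.2188; e_2·a_4 = (-0.2113)·4 + 0.5151·4 + 0.6868·2 + 0.3170·(-2) + 0.3434·(-4) = 0.5811; e_3·a_4 = 0.1351·4 + (-0.7057)·4 + 0.3976·2 + (-0.2026)·(-2) + 0.5335·(-4) = -3.2159.
u_4 = a_4 − 2.2188·e_1 − 0.5811·e_2 + 3.2159·e_3 = (2.7110, 1.4312, 2.8796, -4.0665, -2.4840).

u_4 = (2.7110, 1.4312, 2.8796, -4.0665, -2.4840)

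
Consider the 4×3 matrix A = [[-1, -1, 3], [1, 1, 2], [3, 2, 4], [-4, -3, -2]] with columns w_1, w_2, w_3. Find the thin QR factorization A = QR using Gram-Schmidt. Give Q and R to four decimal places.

q_1 = w_1/‖w_1‖ = (-1, 1, 3, -4)/5.1962 = (-0.1925, 0.1925, 0.5774, -0.7698).
r_{12} = q_1·w_2 = 3.8490.
u_2 = w_2 − 3.8490·q_1 = (-0.2593, 0.2593, -0.2222, -0.0370).
‖u_2‖ = 0.4303, so q_2 = (-0.6025, 0.6025, -0.5164, -0.0861).
r_{13} = q_1·w_3 = 3.6566; r_{23} = q_2·w_3 = -2.4959.
u_3 = w_3 − 3.6566·q_1 + 2.4959·q_2 = (2.2000, 2.8000, 0.6000, 0.6000).
‖u_3‖ = 3.6606, so q_3 = (0.6010, 0.7649, 0.1639, 0.1639).

Q = [[-0.1925, -0.6025, 0.6010], [0.1925, 0.6025, 0.7649], [0.5774, -0.5164, 0.1639], [-0.7698, -0.0861, 0.1639]], R = [[5.1962, 3.8490, 3.6566], [0.0000, 0.4303, -2.4959], [0.0000, 0.0000, 3.6606]]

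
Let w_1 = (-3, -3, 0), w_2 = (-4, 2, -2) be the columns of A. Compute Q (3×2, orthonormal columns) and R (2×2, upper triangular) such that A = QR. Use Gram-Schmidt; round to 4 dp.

w_1 = (-3, -3, 0); ‖w_1‖ = 4.2426, so e_1 = (-0.7071, -0.7071, 0.0000).
e_1·w_2 = (-0.7071)·(-4) + (-0.7071)·2 + 0.0000·(-2) = 1.4142.
u_2 = w_2 − 1.4142·e_1 = (-3.0000, 3.0000, -2.0000).
‖u_2‖ = 4.6904, so e_2 = (-0.6396, 0.6396, -0.4264).

Q = [[-0.7071, -0.6396], [-0.7071, 0.6396], [0.0000, -0.4264]], R = [[4.2426, 1.4142], [0.0000, 4.6904]]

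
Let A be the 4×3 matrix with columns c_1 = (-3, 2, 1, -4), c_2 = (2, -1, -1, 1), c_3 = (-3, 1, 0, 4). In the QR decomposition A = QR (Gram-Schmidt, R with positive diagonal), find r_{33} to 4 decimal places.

r_{33} = 2.3736

c_1 = (-3, 2, 1, -4); ‖c_1‖ = 5.4772, so e_1 = (-0.5477, 0.3651, 0.1826, -0.7303).
e_1·c_2 = (-0.5477)·2 + 0.3651·(-1) + 0.1826·(-1) + (-0.7303)·1 = -2.3735.
u_2 = c_2 + 2.3735·e_1 = (0.7000, -0.1333, -0.5667, -0.7333).
‖u_2‖ = 1.1690, so e_2 = (0.5988, -0.1141, -0.4847, -0.6273).
e_1·c_3 = (-0.5477)·(-3) + 0.3651·1 + 0.1826·0 + (-0.7303)·4 = -0.9129; e_2·c_3 = 0.5988·(-3) + (-0.1141)·1 + (-0.4847)·0 + (-0.6273)·4 = -4.4196.
u_3 = c_3 + 0.9129·e_1 + 4.4196·e_2 = (-0.8537, 0.8293, -1.9756, 0.5610).
r_{33} = ‖u_3‖ = 2.3736.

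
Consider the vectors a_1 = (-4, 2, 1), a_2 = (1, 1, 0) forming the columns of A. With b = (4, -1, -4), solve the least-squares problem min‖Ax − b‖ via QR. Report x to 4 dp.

x = (-1.0000, 0.5000)

a_1 = (-4, 2, 1); ‖a_1‖ = 4.5826, so q_1 = (-0.8729, 0.4364, 0.2182).
q_1·a_2 = (-0.8729)·1 + 0.4364·1 + 0.2182·0 = -0.4364.
u_2 = a_2 + 0.4364·q_1 = (0.6190, 1.1905, 0.0952).
‖u_2‖ = 1.3452, so q_2 = (0.4602, 0.8850, 0.0708).
Qᵀb = (-4.8008, 0.6726).
Back-substitute: x_2 = 0.6726/1.3452 = 0.5000.
x_1 = (-4.8008 + 0.4364·0.5000)/4.5826 = -1.0000.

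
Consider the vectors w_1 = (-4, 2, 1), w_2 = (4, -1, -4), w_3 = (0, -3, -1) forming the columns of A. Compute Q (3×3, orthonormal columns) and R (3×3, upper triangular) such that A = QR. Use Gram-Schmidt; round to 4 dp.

w_1 = (-4, 2, 1); ‖w_1‖ = 4.5826, so e_1 = (-0.8729, 0.4364, 0.2182).
e_1·w_2 = (-0.8729)·4 + 0.4364·(-1) + 0.2182·(-4) = -4.8008.
u_2 = w_2 + 4.8008·e_1 = (-0.1905, 1.0952, -2.9524).
‖u_2‖ = 3.1547, so e_2 = (-0.0604, 0.3472, -0.9359).
e_1·w_3 = (-0.8729)·0 + 0.4364·(-3) + 0.2182·(-1) = -1.5275; e_2·w_3 = (-0.0604)·0 + 0.3472·(-3) + (-0.9359)·(-1) = -0.1057.
u_3 = w_3 + 1.5275·e_1 + 0.1057·e_2 = (-1.3397, -2.2967, -0.7656).
‖u_3‖ = 2.7669, so e_3 = (-0.4842, -0.8301, -0.2767).

Q = [[-0.8729, -0.0604, -0.4842], [0.4364, 0.3472, -0.8301], [0.2182, -0.9359, -0.2767]], R = [[4.5826, -4.8008, -1.5275], [0.0000, 3.1547, -0.1057], [0.0000, 0.0000, 2.7669]]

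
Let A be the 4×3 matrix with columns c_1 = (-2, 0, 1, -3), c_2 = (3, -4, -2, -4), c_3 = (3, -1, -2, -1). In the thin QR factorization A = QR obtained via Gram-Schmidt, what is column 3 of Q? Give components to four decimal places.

q_3 = (0.3478, 0.7917, -0.3589, -0.3515)

q_1 = c_1/‖c_1‖ = (-2, 0, 1, -3)/3.7417 = (-0.5345, 0.0000, 0.2673, -0.8018).
r_{12} = q_1·c_2 = 1.0690.
u_2 = c_2 − 1.0690·q_1 = (3.5714, -4.0000, -2.2857, -3.1429).
‖u_2‖ = 6.6225, so q_2 = (0.5393, -0.6040, -0.3451, -0.4746).
r_{13} = q_1·c_3 = -1.3363; r_{23} = q_2·c_3 = 3.3867.
u_3 = c_3 + 1.3363·q_1 − 3.3867·q_2 = (0.4593, 1.0456, -0.4739, -0.4642).
‖u_3‖ = 1.3207, so q_3 = (0.3478, 0.7917, -0.3589, -0.3515).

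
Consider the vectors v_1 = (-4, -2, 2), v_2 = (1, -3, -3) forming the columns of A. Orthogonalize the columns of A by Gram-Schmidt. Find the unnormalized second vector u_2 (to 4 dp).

v_1 = (-4, -2, 2); ‖v_1‖ = 4.8990, so e_1 = (-0.8165, -0.4082, 0.4082).
e_1·v_2 = (-0.8165)·1 + (-0.4082)·(-3) + 0.4082·(-3) = -0.8165.
u_2 = v_2 + 0.8165·e_1 = (0.3333, -3.3333, -2.6667).

u_2 = (0.3333, -3.3333, -2.6667)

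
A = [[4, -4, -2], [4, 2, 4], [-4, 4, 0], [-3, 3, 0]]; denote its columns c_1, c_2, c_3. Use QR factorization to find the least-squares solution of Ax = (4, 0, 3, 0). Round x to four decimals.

x = (1.8133, 2.2933, -2.9600)

c_1 = (4, 4, -4, -3); ‖c_1‖ = 7.5498, so e_1 = (0.5298, 0.5298, -0.5298, -0.3974).
e_1·c_2 = 0.5298·(-4) + 0.5298·2 + (-0.5298)·4 + (-0.3974)·3 = -4.3710.
u_2 = c_2 + 4.3710·e_1 = (-1.6842, 4.3158, 1.6842, 1.2632).
‖u_2‖ = 5.0887, so e_2 = (-0.3310, 0.8481, 0.3310, 0.2482).
e_1·c_3 = 0.5298·(-2) + 0.5298·4 + (-0.5298)·0 + (-0.3974)·0 = 1.0596; e_2·c_3 = (-0.3310)·(-2) + 0.8481·4 + 0.3310·0 + 0.2482·0 = 4.0544.
u_3 = c_3 − 1.0596·e_1 − 4.0544·e_2 = (-1.2195, 0.0000, -0.7805, -0.5854).
‖u_3‖ = 1.5617, so e_3 = (-0.7809, 0.0000, -0.4998, -0.3748).
Qᵀb = (0.5298, -0.3310, -4.6227).
Back-substitute: x_3 = -4.6227/1.5617 = -2.9600.
x_2 = (-0.3310 − 4.0544·(-2.9600))/5.0887 = 2.2933.
x_1 = (0.5298 + 4.3710·2.2933 − 1.0596·(-2.9600))/7.5498 = 1.8133.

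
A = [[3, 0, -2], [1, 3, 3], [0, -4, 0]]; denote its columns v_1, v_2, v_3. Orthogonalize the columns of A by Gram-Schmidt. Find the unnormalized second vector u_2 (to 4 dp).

u_2 = (-0.9000, 2.7000, -4.0000)

v_1 = (3, 1, 0); ‖v_1‖ = 3.1623, so q_1 = (0.9487, 0.3162, 0.0000).
q_1·v_2 = 0.9487·0 + 0.3162·3 + 0.0000·(-4) = 0.9487.
u_2 = v_2 − 0.9487·q_1 = (-0.9000, 2.7000, -4.0000).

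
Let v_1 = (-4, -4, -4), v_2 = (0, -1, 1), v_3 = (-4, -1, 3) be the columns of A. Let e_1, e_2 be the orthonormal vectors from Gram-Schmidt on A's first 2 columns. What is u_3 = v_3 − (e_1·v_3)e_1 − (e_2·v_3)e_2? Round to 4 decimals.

u_3 = (-3.3333, 1.6667, 1.6667)

v_1 = (-4, -4, -4); ‖v_1‖ = 6.9282, so e_1 = (-0.5774, -0.5774, -0.5774).
e_1·v_2 = (-0.5774)·0 + (-0.5774)·(-1) + (-0.5774)·1 = 0.0000.
u_2 = v_2 + 0.0000·e_1 = (0.0000, -1.0000, 1.0000).
‖u_2‖ = 1.4142, so e_2 = (0.0000, -0.7071, 0.7071).
e_1·v_3 = (-0.5774)·(-4) + (-0.5774)·(-1) + (-0.5774)·3 = 1.1547; e_2·v_3 = 0.0000·(-4) + (-0.7071)·(-1) + 0.7071·3 = 2.8284.
u_3 = v_3 − 1.1547·e_1 − 2.8284·e_2 = (-3.3333, 1.6667, 1.6667).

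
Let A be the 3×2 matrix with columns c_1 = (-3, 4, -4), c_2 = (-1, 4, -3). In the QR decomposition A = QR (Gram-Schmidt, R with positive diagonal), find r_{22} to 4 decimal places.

c_1 = (-3, 4, -4); ‖c_1‖ = 6.4031, so e_1 = (-0.4685, 0.6247, -0.6247).
e_1·c_2 = (-0.4685)·(-1) + 0.6247·4 + (-0.6247)·(-3) = 4.8414.
u_2 = c_2 − 4.8414·e_1 = (1.2683, 0.9756, 0.0244).
r_{22} = ‖u_2‖ = 1.6003.

r_{22} = 1.6003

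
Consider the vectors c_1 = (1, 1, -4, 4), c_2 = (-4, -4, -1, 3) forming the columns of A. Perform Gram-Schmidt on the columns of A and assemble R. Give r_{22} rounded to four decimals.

c_1 = (1, 1, -4, 4); ‖c_1‖ = 5.8310, so e_1 = (0.1715, 0.1715, -0.6860, 0.6860).
e_1·c_2 = 0.1715·(-4) + 0.1715·(-4) + (-0.6860)·(-1) + 0.6860·3 = 1.3720.
u_2 = c_2 − 1.3720·e_1 = (-4.2353, -4.2353, -0.0588, 2.0588).
r_{22} = ‖u_2‖ = 6.3338.

r_{22} = 6.3338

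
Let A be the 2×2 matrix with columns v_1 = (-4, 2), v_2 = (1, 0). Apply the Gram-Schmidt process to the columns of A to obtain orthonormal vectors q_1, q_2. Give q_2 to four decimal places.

q_1 = v_1/‖v_1‖ = (-4, 2)/4.4721 = (-0.8944, 0.4472).
r_{12} = q_1·v_2 = -0.8944.
u_2 = v_2 + 0.8944·q_1 = (0.2000, 0.4000).
‖u_2‖ = 0.4472, so q_2 = (0.4472, 0.8944).

q_2 = (0.4472, 0.8944)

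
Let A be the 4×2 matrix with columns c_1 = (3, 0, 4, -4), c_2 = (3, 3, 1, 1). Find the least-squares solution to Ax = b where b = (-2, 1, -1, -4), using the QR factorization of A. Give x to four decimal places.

x = (0.2598, -0.5169)

c_1 = (3, 0, 4, -4); ‖c_1‖ = 6.4031, so e_1 = (0.4685, 0.0000, 0.6247, -0.6247).
e_1·c_2 = 0.4685·3 + 0.0000·3 + 0.6247·1 + (-0.6247)·1 = 1.4056.
u_2 = c_2 − 1.4056·e_1 = (2.3415, 3.0000, 0.1220, 1.8780).
‖u_2‖ = 4.2455, so e_2 = (0.5515, 0.7066, 0.0287, 0.4424).
Qᵀb = (0.9370, -2.1946).
Back-substitute: x_2 = -2.1946/4.2455 = -0.5169.
x_1 = (0.9370 − 1.4056·(-0.5169))/6.4031 = 0.2598.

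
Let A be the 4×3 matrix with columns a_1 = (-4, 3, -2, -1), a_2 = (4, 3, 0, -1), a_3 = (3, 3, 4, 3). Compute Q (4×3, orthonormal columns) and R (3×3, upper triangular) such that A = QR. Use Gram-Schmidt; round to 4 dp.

Q = [[-0.7303, 0.6426, -0.1589], [0.5477, 0.7229, 0.4210], [-0.3651, -0.0803, 0.6356], [-0.1826, -0.2410, 0.6273]], R = [[5.4772, -1.0954, -2.5560], [0.0000, 4.9800, 3.0522], [0.0000, 0.0000, 5.2106]]

a_1 = (-4, 3, -2, -1); ‖a_1‖ = 5.4772, so e_1 = (-0.7303, 0.5477, -0.3651, -0.1826).
e_1·a_2 = (-0.7303)·4 + 0.5477·3 + (-0.3651)·0 + (-0.1826)·(-1) = -1.0954.
u_2 = a_2 + 1.0954·e_1 = (3.2000, 3.6000, -0.4000, -1.2000).
‖u_2‖ = 4.9800, so e_2 = (0.6426, 0.7229, -0.0803, -0.2410).
e_1·a_3 = (-0.7303)·3 + 0.5477·3 + (-0.3651)·4 + (-0.1826)·3 = -2.5560; e_2·a_3 = 0.6426·3 + 0.7229·3 + (-0.0803)·4 + (-0.2410)·3 = 3.0522.
u_3 = a_3 + 2.5560·e_1 − 3.0522·e_2 = (-0.8280, 2.1935, 3.3118, 3.2688).
‖u_3‖ = 5.2106, so e_3 = (-0.1589, 0.4210, 0.6356, 0.6273).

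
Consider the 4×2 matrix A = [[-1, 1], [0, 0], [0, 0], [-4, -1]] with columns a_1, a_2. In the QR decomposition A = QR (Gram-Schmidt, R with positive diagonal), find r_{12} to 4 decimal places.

r_{12} = 0.7276

q_1 = a_1/‖a_1‖ = (-1, 0, 0, -4)/4.1231 = (-0.2425, 0.0000, 0.0000, -0.9701).
r_{12} = q_1·a_2 = 0.7276.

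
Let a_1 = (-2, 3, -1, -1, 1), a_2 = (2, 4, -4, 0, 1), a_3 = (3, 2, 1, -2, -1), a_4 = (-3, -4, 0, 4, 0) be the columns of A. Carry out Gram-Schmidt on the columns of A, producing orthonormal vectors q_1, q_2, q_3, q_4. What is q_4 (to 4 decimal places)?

q_4 = (-0.0779, 0.4358, 0.2749, 0.7004, -0.4878)

q_1 = a_1/‖a_1‖ = (-2, 3, -1, -1, 1)/4.0000 = (-0.5000, 0.7500, -0.2500, -0.2500, 0.2500).
r_{12} = q_1·a_2 = 3.2500.
u_2 = a_2 − 3.2500·q_1 = (3.6250, 1.5625, -3.1875, 0.8125, 0.1875).
‖u_2‖ = 5.1417, so q_2 = (0.7050, 0.3039, -0.6199, 0.1580, 0.0365).
r_{13} = q_1·a_3 = 0.0000; r_{23} = q_2·a_3 = 1.7504.
u_3 = a_3 + 0.0000·q_1 − 1.7504·q_2 = (1.7660, 1.4681, 2.0851, -2.2766, -1.0638).
‖u_3‖ = 3.9920, so q_3 = (0.4424, 0.3678, 0.5223, -0.5703, -0.2665).
r_{14} = q_1·a_4 = -2.5000; r_{24} = q_2·a_4 = -2.6985; r_{34} = q_3·a_4 = -5.0793.
u_4 = a_4 + 2.5000·q_1 + 2.6985·q_2 + 5.0793·q_3 = (-0.1006, 0.5630, 0.3551, 0.9048, -0.6302).
‖u_4‖ = 1.2919, so q_4 = (-0.0779, 0.4358, 0.2749, 0.7004, -0.4878).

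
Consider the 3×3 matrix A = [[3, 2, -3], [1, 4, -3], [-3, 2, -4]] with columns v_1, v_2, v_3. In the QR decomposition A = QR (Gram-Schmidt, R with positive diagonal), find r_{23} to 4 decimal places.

q_1 = v_1/‖v_1‖ = (3, 1, -3)/4.3589 = (0.6882, 0.2294, -0.6882).
r_{12} = q_1·v_2 = 0.9177.
u_2 = v_2 − 0.9177·q_1 = (1.3684, 3.7895, 2.6316).
‖u_2‖ = 4.8123, so q_2 = (0.2844, 0.7875, 0.5468).
r_{23} = q_2·v_3 = -5.4029.

r_{23} = -5.4029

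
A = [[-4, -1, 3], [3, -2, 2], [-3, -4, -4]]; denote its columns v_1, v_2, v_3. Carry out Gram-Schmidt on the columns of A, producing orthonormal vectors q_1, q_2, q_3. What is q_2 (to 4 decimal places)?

q_2 = (0.0415, -0.6783, -0.7336)

q_1 = v_1/‖v_1‖ = (-4, 3, -3)/5.8310 = (-0.6860, 0.5145, -0.5145).
r_{12} = q_1·v_2 = 1.7150.
u_2 = v_2 − 1.7150·q_1 = (0.1765, -2.8824, -3.1176).
‖u_2‖ = 4.2496, so q_2 = (0.0415, -0.6783, -0.7336).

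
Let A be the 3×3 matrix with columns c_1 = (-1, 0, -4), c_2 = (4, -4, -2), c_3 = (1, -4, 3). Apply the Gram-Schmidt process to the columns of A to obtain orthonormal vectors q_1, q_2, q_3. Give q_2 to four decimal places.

q_2 = (0.7153, -0.6756, -0.1788)

c_1 = (-1, 0, -4); ‖c_1‖ = 4.1231, so q_1 = (-0.2425, 0.0000, -0.9701).
q_1·c_2 = (-0.2425)·4 + 0.0000·(-4) + (-0.9701)·(-2) = 0.9701.
u_2 = c_2 − 0.9701·q_1 = (4.2353, -4.0000, -1.0588).
‖u_2‖ = 5.9210, so q_2 = (0.7153, -0.6756, -0.1788).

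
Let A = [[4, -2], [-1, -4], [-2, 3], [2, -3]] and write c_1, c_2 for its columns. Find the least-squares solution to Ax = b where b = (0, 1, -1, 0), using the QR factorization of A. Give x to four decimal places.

x = (-0.1066, -0.2291)

e_1 = c_1/‖c_1‖ = (4, -1, -2, 2)/5.0000 = (0.8000, -0.2000, -0.4000, 0.4000).
r_{12} = e_1·c_2 = -3.2000.
u_2 = c_2 + 3.2000·e_1 = (0.5600, -4.6400, 1.7200, -1.7200).
‖u_2‖ = 5.2688, so e_2 = (0.1063, -0.8807, 0.3265, -0.3265).
Qᵀb = (0.2000, -1.2071).
Back-substitute: x_2 = -1.2071/5.2688 = -0.2291.
x_1 = (0.2000 + 3.2000·(-0.2291))/5.0000 = -0.1066.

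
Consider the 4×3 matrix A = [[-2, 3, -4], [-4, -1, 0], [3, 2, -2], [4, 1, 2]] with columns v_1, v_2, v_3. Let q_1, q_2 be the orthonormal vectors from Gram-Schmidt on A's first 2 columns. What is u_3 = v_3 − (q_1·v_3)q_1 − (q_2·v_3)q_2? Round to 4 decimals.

u_3 = (0.3437, 0.5532, -0.9624, 1.4468)

v_1 = (-2, -4, 3, 4); ‖v_1‖ = 6.7082, so q_1 = (-0.2981, -0.5963, 0.4472, 0.5963).
q_1·v_2 = (-0.2981)·3 + (-0.5963)·(-1) + 0.4472·2 + 0.5963·1 = 1.1926.
u_2 = v_2 − 1.1926·q_1 = (3.3556, -0.2889, 1.4667, 0.2889).
‖u_2‖ = 3.6848, so q_2 = (0.9106, -0.0784, 0.3980, 0.0784).
q_1·v_3 = (-0.2981)·(-4) + (-0.5963)·0 + 0.4472·(-2) + 0.5963·2 = 1.4907; q_2·v_3 = 0.9106·(-4) + (-0.0784)·0 + 0.3980·(-2) + 0.0784·2 = -4.2819.
u_3 = v_3 − 1.4907·q_1 + 4.2819·q_2 = (0.3437, 0.5532, -0.9624, 1.4468).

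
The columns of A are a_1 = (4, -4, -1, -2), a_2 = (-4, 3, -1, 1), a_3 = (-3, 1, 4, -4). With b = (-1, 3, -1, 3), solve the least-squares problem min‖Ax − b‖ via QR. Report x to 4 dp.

a_1 = (4, -4, -1, -2); ‖a_1‖ = 6.0828, so e_1 = (0.6576, -0.6576, -0.1644, -0.3288).
e_1·a_2 = 0.6576·(-4) + (-0.6576)·3 + (-0.1644)·(-1) + (-0.3288)·1 = -4.7676.
u_2 = a_2 + 4.7676·e_1 = (-0.8649, -0.1351, -1.7838, -0.5676).
‖u_2‖ = 2.0665, so e_2 = (-0.4185, -0.0654, -0.8632, -0.2747).
e_1·a_3 = 0.6576·(-3) + (-0.6576)·1 + (-0.1644)·4 + (-0.3288)·(-4) = -1.9728; e_2·a_3 = (-0.4185)·(-3) + (-0.0654)·1 + (-0.8632)·4 + (-0.2747)·(-4) = -1.1640.
u_3 = a_3 + 1.9728·e_1 + 1.1640·e_2 = (-2.1899, -0.3734, 2.6709, -4.9684).
‖u_3‖ = 6.0624, so e_3 = (-0.3612, -0.0616, 0.4406, -0.8195).
Qᵀb = (-3.4524, 0.2616, -2.7227).
Back-substitute: x_3 = -2.7227/6.0624 = -0.4491.
x_2 = (0.2616 + 1.1640·(-0.4491))/2.0665 = -0.1264.
x_1 = (-3.4524 + 4.7676·(-0.1264) + 1.9728·(-0.4491))/6.0828 = -0.8123.

x = (-0.8123, -0.1264, -0.4491)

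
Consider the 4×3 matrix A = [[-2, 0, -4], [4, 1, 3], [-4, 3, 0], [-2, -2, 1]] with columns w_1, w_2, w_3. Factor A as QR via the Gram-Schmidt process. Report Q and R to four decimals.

Q = [[-0.3162, -0.0542, -0.7349], [0.6325, 0.3796, 0.2191], [-0.6325, 0.7050, 0.3039], [-0.3162, -0.5966, 0.5653]], R = [[6.3246, -0.6325, 2.8460], [0.0000, 3.6878, 0.7593], [0.0000, 0.0000, 4.1622]]

w_1 = (-2, 4, -4, -2); ‖w_1‖ = 6.3246, so q_1 = (-0.3162, 0.6325, -0.6325, -0.3162).
q_1·w_2 = (-0.3162)·0 + 0.6325·1 + (-0.6325)·3 + (-0.3162)·(-2) = -0.6325.
u_2 = w_2 + 0.6325·q_1 = (-0.2000, 1.4000, 2.6000, -2.2000).
‖u_2‖ = 3.6878, so q_2 = (-0.0542, 0.3796, 0.7050, -0.5966).
q_1·w_3 = (-0.3162)·(-4) + 0.6325·3 + (-0.6325)·0 + (-0.3162)·1 = 2.8460; q_2·w_3 = (-0.0542)·(-4) + 0.3796·3 + 0.7050·0 + (-0.5966)·1 = 0.7593.
u_3 = w_3 − 2.8460·q_1 − 0.7593·q_2 = (-3.0588, 0.9118, 1.2647, 2.3529).
‖u_3‖ = 4.1622, so q_3 = (-0.7349, 0.2191, 0.3039, 0.5653).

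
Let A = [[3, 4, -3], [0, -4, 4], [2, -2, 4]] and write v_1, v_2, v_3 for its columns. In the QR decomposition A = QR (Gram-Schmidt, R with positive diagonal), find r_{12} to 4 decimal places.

v_1 = (3, 0, 2); ‖v_1‖ = 3.6056, so q_1 = (0.8321, 0.0000, 0.5547).
r_{12} = q_1·v_2 = 2.2188.

r_{12} = 2.2188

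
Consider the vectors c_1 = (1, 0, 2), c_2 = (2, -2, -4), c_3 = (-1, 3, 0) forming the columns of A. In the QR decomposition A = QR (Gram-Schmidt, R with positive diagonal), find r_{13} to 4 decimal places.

c_1 = (1, 0, 2); ‖c_1‖ = 2.2361, so e_1 = (0.4472, 0.0000, 0.8944).
r_{13} = e_1·c_3 = -0.4472.

r_{13} = -0.4472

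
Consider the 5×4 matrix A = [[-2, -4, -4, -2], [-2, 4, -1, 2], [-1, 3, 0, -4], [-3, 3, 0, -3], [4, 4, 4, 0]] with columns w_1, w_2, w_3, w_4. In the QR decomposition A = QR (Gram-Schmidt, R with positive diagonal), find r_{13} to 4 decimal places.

r_{13} = 4.4590

w_1 = (-2, -2, -1, -3, 4); ‖w_1‖ = 5.8310, so q_1 = (-0.3430, -0.3430, -0.1715, -0.5145, 0.6860).
r_{13} = q_1·w_3 = 4.4590.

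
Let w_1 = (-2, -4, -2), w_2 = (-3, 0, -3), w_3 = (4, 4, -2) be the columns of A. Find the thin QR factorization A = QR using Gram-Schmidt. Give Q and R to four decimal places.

w_1 = (-2, -4, -2); ‖w_1‖ = 4.8990, so e_1 = (-0.4082, -0.8165, -0.4082).
e_1·w_2 = (-0.4082)·(-3) + (-0.8165)·0 + (-0.4082)·(-3) = 2.4495.
u_2 = w_2 − 2.4495·e_1 = (-2.0000, 2.0000, -2.0000).
‖u_2‖ = 3.4641, so e_2 = (-0.5774, 0.5774, -0.5774).
e_1·w_3 = (-0.4082)·4 + (-0.8165)·4 + (-0.4082)·(-2) = -4.0825; e_2·w_3 = (-0.5774)·4 + 0.5774·4 + (-0.5774)·(-2) = 1.1547.
u_3 = w_3 + 4.0825·e_1 − 1.1547·e_2 = (3.0000, 0.0000, -3.0000).
‖u_3‖ = 4.2426, so e_3 = (0.7071, 0.0000, -0.7071).

Q = [[-0.4082, -0.5774, 0.7071], [-0.8165, 0.5774, 0.0000], [-0.4082, -0.5774, -0.7071]], R = [[4.8990, 2.4495, -4.0825], [0.0000, 3.4641, 1.1547], [0.0000, 0.0000, 4.2426]]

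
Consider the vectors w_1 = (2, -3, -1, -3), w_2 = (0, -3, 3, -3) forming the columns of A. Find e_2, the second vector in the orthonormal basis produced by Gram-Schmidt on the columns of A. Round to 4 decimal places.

e_2 = (-0.3143, -0.2515, 0.8802, -0.2515)

e_1 = w_1/‖w_1‖ = (2, -3, -1, -3)/4.7958 = (0.4170, -0.6255, -0.2085, -0.6255).
r_{12} = e_1·w_2 = 3.1277.
u_2 = w_2 − 3.1277·e_1 = (-1.3043, -1.0435, 3.6522, -1.0435).
‖u_2‖ = 4.1494, so e_2 = (-0.3143, -0.2515, 0.8802, -0.2515).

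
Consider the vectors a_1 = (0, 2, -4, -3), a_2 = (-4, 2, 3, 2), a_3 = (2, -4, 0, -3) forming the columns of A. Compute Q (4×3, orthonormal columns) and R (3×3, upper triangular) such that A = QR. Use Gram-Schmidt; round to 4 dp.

a_1 = (0, 2, -4, -3); ‖a_1‖ = 5.3852, so q_1 = (0.0000, 0.3714, -0.7428, -0.5571).
q_1·a_2 = 0.0000·(-4) + 0.3714·2 + (-0.7428)·3 + (-0.5571)·2 = -2.5997.
u_2 = a_2 + 2.5997·q_1 = (-4.0000, 2.9655, 1.0690, 0.5517).
‖u_2‖ = 5.1226, so q_2 = (-0.7808, 0.5789, 0.2087, 0.1077).
q_1·a_3 = 0.0000·2 + 0.3714·(-4) + (-0.7428)·0 + (-0.5571)·(-3) = 0.1857; q_2·a_3 = (-0.7808)·2 + 0.5789·(-4) + 0.2087·0 + 0.1077·(-3) = -4.2004.
u_3 = a_3 − 0.1857·q_1 + 4.2004·q_2 = (-1.2799, -1.6373, 1.0145, -2.4442).
‖u_3‖ = 3.3648, so q_3 = (-0.3804, -0.4866, 0.3015, -0.7264).

Q = [[0.0000, -0.7808, -0.3804], [0.3714, 0.5789, -0.4866], [-0.7428, 0.2087, 0.3015], [-0.5571, 0.1077, -0.7264]], R = [[5.3852, -2.5997, 0.1857], [0.0000, 5.1226, -4.2004], [0.0000, 0.0000, 3.3648]]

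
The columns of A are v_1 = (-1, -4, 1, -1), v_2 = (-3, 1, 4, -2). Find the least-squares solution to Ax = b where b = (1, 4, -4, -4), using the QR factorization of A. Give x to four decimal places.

e_1 = v_1/‖v_1‖ = (-1, -4, 1, -1)/4.3589 = (-0.2294, -0.9177, 0.2294, -0.2294).
r_{12} = e_1·v_2 = 1.1471.
u_2 = v_2 − 1.1471·e_1 = (-2.7368, 2.0526, 3.7368, -1.7368).
‖u_2‖ = 5.3558, so e_2 = (-0.5110, 0.3833, 0.6977, -0.3243).
Qᵀb = (-3.9001, -0.4717).
Back-substitute: x_2 = -0.4717/5.3558 = -0.0881.
x_1 = (-3.9001 − 1.1471·(-0.0881))/4.3589 = -0.8716.

x = (-0.8716, -0.0881)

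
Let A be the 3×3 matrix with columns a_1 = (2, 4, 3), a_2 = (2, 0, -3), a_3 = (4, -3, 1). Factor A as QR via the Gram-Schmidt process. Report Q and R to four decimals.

Q = [[0.3714, 0.6730, 0.6396], [0.7428, 0.1980, -0.6396], [0.5571, -0.7126, 0.4264]], R = [[5.3852, -0.9285, -0.1857], [0.0000, 3.4840, 1.3857], [0.0000, 0.0000, 4.9036]]

a_1 = (2, 4, 3); ‖a_1‖ = 5.3852, so e_1 = (0.3714, 0.7428, 0.5571).
e_1·a_2 = 0.3714·2 + 0.7428·0 + 0.5571·(-3) = -0.9285.
u_2 = a_2 + 0.9285·e_1 = (2.3448, 0.6897, -2.4828).
‖u_2‖ = 3.4840, so e_2 = (0.6730, 0.1980, -0.7126).
e_1·a_3 = 0.3714·4 + 0.7428·(-3) + 0.5571·1 = -0.1857; e_2·a_3 = 0.6730·4 + 0.1980·(-3) + (-0.7126)·1 = 1.3857.
u_3 = a_3 + 0.1857·e_1 − 1.3857·e_2 = (3.1364, -3.1364, 2.0909).
‖u_3‖ = 4.9036, so e_3 = (0.6396, -0.6396, 0.4264).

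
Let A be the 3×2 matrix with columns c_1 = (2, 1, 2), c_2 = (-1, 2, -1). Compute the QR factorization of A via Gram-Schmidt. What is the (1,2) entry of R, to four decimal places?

r_{12} = -0.6667

c_1 = (2, 1, 2); ‖c_1‖ = 3.0000, so q_1 = (0.6667, 0.3333, 0.6667).
r_{12} = q_1·c_2 = -0.6667.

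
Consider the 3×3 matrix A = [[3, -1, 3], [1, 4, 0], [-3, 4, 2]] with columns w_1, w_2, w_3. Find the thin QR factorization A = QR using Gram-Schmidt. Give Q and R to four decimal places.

Q = [[0.6882, 0.1428, 0.7113], [0.2294, 0.8873, -0.4001], [-0.6882, 0.4385, 0.5779]], R = [[4.3589, -2.5236, 0.6882], [0.0000, 5.1606, 1.3054], [0.0000, 0.0000, 3.2897]]

w_1 = (3, 1, -3); ‖w_1‖ = 4.3589, so e_1 = (0.6882, 0.2294, -0.6882).
e_1·w_2 = 0.6882·(-1) + 0.2294·4 + (-0.6882)·4 = -2.5236.
u_2 = w_2 + 2.5236·e_1 = (0.7368, 4.5789, 2.2632).
‖u_2‖ = 5.1606, so e_2 = (0.1428, 0.8873, 0.4385).
e_1·w_3 = 0.6882·3 + 0.2294·0 + (-0.6882)·2 = 0.6882; e_2·w_3 = 0.1428·3 + 0.8873·0 + 0.4385·2 = 1.3054.
u_3 = w_3 − 0.6882·e_1 − 1.3054·e_2 = (2.3399, -1.3162, 1.9012).
‖u_3‖ = 3.2897, so e_3 = (0.7113, -0.4001, 0.5779).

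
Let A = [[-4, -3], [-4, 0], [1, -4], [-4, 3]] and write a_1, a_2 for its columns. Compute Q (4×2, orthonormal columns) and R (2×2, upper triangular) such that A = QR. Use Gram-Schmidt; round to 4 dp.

Q = [[-0.5714, -0.5733], [-0.5714, -0.0563], [0.1429, -0.6752], [-0.5714, 0.4607]], R = [[7.0000, -0.5714], [0.0000, 5.8029]]

q_1 = a_1/‖a_1‖ = (-4, -4, 1, -4)/7.0000 = (-0.5714, -0.5714, 0.1429, -0.5714).
r_{12} = q_1·a_2 = -0.5714.
u_2 = a_2 + 0.5714·q_1 = (-3.3265, -0.3265, -3.9184, 2.6735).
‖u_2‖ = 5.8029, so q_2 = (-0.5733, -0.0563, -0.6752, 0.4607).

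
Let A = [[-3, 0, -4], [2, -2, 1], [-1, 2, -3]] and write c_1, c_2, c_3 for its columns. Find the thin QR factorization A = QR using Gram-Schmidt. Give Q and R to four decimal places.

c_1 = (-3, 2, -1); ‖c_1‖ = 3.7417, so q_1 = (-0.8018, 0.5345, -0.2673).
q_1·c_2 = (-0.8018)·0 + 0.5345·(-2) + (-0.2673)·2 = -1.6036.
u_2 = c_2 + 1.6036·q_1 = (-1.2857, -1.1429, 1.5714).
‖u_2‖ = 2.3299, so q_2 = (-0.5518, -0.4905, 0.6745).
q_1·c_3 = (-0.8018)·(-4) + 0.5345·1 + (-0.2673)·(-3) = 4.5434; q_2·c_3 = (-0.5518)·(-4) + (-0.4905)·1 + 0.6745·(-3) = -0.3066.
u_3 = c_3 − 4.5434·q_1 + 0.3066·q_2 = (-0.5263, -1.5789, -1.5789).
‖u_3‖ = 2.2942, so q_3 = (-0.2294, -0.6882, -0.6882).

Q = [[-0.8018, -0.5518, -0.2294], [0.5345, -0.4905, -0.6882], [-0.2673, 0.6745, -0.6882]], R = [[3.7417, -1.6036, 4.5434], [0.0000, 2.3299, -0.3066], [0.0000, 0.0000, 2.2942]]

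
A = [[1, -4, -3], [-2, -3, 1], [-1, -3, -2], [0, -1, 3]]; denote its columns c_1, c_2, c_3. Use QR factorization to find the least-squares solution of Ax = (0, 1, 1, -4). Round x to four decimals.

e_1 = c_1/‖c_1‖ = (1, -2, -1, 0)/2.4495 = (0.4082, -0.8165, -0.4082, 0.0000).
r_{12} = e_1·c_2 = 2.0412.
u_2 = c_2 − 2.0412·e_1 = (-4.8333, -1.3333, -2.1667, -1.0000).
‖u_2‖ = 5.5528, so e_2 = (-0.8704, -0.2401, -0.3902, -0.1801).
r_{13} = e_1·c_3 = -1.2247; r_{23} = e_2·c_3 = 2.6113.
u_3 = c_3 + 1.2247·e_1 − 2.6113·e_2 = (-0.2270, 0.6270, -1.4811, 3.4703).
‖u_3‖ = 3.8316, so e_3 = (-0.0593, 0.1636, -0.3865, 0.9057).
Qᵀb = (-1.2247, 0.0900, -3.8457).
Back-substitute: x_3 = -3.8457/3.8316 = -1.0037.
x_2 = (0.0900 − 2.6113·(-1.0037))/5.5528 = 0.4882.
x_1 = (-1.2247 − 2.0412·0.4882 + 1.2247·(-1.0037))/2.4495 = -1.4087.

x = (-1.4087, 0.4882, -1.0037)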